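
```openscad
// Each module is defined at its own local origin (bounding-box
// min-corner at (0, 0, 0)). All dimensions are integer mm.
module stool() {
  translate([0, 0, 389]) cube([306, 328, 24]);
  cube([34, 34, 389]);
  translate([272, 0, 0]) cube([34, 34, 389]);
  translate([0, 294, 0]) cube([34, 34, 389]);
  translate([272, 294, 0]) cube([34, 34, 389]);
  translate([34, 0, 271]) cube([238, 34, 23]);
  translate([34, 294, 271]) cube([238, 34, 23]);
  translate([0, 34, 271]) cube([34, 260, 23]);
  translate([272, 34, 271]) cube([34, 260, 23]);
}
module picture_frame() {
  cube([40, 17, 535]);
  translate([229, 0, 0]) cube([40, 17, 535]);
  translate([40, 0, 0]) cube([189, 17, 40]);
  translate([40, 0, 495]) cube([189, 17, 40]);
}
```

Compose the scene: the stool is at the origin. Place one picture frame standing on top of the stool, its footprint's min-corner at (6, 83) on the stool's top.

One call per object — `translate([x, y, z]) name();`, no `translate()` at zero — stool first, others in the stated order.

stool();
translate([6, 83, 413]) picture_frame();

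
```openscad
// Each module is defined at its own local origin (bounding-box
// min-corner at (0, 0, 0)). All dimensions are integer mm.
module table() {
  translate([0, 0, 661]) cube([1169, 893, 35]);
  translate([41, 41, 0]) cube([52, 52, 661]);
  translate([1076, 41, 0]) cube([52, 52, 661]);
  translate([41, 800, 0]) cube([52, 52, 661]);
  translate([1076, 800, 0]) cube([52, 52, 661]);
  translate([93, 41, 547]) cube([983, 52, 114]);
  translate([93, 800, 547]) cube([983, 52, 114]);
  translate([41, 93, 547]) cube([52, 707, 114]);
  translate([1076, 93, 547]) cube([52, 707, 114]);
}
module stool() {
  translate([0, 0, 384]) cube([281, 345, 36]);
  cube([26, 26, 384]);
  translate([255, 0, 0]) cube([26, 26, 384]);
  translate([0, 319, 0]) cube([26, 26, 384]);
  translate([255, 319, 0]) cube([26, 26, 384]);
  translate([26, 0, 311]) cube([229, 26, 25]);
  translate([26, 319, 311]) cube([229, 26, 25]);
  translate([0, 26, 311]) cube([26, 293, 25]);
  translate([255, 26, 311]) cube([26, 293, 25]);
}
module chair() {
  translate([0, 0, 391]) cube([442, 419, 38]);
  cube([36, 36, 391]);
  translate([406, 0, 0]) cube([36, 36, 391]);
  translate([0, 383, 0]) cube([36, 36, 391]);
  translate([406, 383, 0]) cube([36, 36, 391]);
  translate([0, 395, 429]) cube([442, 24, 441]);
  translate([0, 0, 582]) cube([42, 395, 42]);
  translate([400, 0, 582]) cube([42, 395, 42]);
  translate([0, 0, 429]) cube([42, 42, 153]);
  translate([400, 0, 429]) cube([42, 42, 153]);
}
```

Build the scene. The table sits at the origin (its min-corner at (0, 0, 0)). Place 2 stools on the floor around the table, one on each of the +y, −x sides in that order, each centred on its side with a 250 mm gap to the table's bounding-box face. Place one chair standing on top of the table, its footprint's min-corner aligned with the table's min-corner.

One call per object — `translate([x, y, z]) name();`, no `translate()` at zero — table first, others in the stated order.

table();
translate([444, 1143, 0]) stool();
translate([-531, 274, 0]) stool();
translate([0, 0, 696]) chair();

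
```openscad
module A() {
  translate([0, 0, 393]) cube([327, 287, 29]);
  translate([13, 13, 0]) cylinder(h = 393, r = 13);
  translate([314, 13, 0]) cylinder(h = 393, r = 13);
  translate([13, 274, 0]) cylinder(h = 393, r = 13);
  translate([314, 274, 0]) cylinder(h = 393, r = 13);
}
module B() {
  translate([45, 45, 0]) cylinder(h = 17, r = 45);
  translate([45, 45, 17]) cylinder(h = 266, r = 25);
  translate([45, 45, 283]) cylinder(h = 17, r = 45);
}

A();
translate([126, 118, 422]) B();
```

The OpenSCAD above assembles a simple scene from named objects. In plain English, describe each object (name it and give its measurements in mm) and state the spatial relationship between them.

A is a four-legged stool. The seat is 327×287 mm, 29 mm thick, top at z = 422 mm. It stands on four round legs, each 26 mm in diameter, from z = 0 to the seat underside, each leg's axis is inset half a diameter from the nearest pair of seat edges (so the leg's bounding box is flush with the corner).

B is a spool: two coaxial disc flanges of radius 45 mm and thickness 17 mm, joined by a core cylinder of radius 25 mm and height 266 mm. The lower flange rests on z = 0 and the three cylinders share a vertical axis.

The spool is on top of the stool.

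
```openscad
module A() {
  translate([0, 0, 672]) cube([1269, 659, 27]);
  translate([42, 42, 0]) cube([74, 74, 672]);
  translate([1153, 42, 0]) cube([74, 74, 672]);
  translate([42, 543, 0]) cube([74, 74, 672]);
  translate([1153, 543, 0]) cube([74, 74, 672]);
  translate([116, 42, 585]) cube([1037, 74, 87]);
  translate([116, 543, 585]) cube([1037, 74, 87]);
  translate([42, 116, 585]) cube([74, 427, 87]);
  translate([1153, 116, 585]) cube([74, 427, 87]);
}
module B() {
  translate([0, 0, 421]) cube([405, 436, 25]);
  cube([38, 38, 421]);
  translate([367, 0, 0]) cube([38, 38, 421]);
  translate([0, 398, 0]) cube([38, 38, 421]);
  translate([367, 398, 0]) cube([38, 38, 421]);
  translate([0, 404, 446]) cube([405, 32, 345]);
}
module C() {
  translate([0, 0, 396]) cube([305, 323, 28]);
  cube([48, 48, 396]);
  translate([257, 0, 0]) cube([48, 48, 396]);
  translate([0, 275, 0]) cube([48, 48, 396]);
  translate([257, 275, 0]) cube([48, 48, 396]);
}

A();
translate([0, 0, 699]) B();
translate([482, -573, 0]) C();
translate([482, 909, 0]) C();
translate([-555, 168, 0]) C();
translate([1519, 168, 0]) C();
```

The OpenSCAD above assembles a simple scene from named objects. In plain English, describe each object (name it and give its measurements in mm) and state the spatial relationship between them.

A is a table with a 1269×659 mm rectangular top, 27 mm thick, top surface at z = 699 mm, supported by four 74×74 mm square legs, each inset 42 mm from the nearest pair of top edges, running from the floor. Four apron rails, 74 mm thick and 87 mm tall, run between adjacent legs with their top edges flush with the underside of the top and their outer faces flush with the legs' outer faces.

B is a chair. The seat is a 405×436×25 mm slab with its top at z = 446 mm, on four 38×38 mm corner legs (flush with the seat edges, standing on z = 0). A flat backrest 32 mm thick, 345 mm tall, spans the full seat width and rises from the seat top along its +y edge, rear face flush with the rear of the seat.

C is a four-legged stool. The seat is 305×323 mm, 28 mm thick, top at z = 424 mm. It stands on four square legs, each 48×48 mm in cross-section, from z = 0 to the seat underside, each flush with a corner of the seat.

The chair is on top of the table. Four stools sit around the table at the −y, +y, −x, +x sides.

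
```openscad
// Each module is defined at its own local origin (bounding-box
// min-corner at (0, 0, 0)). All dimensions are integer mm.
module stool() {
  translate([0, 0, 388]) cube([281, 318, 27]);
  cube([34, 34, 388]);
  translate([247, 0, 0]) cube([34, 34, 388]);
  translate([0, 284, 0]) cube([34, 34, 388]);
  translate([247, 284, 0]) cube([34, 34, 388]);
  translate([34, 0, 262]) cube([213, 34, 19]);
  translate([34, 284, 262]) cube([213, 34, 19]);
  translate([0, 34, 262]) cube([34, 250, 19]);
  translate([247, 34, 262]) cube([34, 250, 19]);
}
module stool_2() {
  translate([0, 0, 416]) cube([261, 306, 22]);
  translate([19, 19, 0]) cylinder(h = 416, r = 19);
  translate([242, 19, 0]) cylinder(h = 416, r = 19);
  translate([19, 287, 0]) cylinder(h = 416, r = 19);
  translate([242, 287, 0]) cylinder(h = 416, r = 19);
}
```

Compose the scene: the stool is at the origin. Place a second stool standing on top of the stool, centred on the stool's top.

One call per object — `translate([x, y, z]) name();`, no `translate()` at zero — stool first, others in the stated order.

stool();
translate([10, 6, 415]) stool_2();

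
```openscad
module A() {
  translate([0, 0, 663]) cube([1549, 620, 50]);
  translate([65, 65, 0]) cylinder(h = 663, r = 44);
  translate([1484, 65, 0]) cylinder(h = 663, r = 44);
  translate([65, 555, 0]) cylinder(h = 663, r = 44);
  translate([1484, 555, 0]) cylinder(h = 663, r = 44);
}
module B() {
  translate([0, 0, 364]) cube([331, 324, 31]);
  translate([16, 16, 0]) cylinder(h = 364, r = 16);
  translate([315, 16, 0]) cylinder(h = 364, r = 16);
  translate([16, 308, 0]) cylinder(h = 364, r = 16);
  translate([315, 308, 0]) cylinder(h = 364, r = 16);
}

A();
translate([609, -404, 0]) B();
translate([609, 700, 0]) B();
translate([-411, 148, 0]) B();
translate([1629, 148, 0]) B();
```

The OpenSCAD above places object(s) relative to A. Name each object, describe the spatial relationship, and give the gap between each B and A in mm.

A is a table. B is a stool. Four stools sit around the table at the −y, +y, −x, +x sides. The gap between each stool and the table is 80 mm.

Each stool's nearest face is 80 mm from the table's bounding box.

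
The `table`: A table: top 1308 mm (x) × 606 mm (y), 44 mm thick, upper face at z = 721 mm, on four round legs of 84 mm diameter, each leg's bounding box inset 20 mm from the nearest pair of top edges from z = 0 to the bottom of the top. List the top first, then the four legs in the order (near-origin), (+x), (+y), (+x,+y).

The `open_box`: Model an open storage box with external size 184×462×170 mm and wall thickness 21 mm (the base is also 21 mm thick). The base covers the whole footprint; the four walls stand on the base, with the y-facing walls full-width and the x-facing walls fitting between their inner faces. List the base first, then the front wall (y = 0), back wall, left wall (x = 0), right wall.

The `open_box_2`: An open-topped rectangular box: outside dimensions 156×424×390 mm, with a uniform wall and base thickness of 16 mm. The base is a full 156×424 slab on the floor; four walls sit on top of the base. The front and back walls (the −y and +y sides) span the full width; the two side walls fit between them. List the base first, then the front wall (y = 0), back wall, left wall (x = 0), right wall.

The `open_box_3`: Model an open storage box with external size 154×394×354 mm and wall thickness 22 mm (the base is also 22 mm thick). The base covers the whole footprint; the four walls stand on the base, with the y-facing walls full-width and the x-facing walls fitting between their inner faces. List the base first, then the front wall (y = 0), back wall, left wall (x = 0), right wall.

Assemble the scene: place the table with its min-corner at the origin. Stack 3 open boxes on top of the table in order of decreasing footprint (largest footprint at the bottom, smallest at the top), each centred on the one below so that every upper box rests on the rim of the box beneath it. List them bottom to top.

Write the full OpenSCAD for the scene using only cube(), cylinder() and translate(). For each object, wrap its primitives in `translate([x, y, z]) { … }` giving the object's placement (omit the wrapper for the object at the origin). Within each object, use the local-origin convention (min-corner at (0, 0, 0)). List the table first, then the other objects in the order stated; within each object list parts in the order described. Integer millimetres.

translate([0, 0, 677]) cube([1308, 606, 44]);
translate([62, 62, 0]) cylinder(h = 677, r = 42);
translate([1246, 62, 0]) cylinder(h = 677, r = 42);
translate([62, 544, 0]) cylinder(h = 677, r = 42);
translate([1246, 544, 0]) cylinder(h = 677, r = 42);
translate([562, 72, 721]) {
  cube([184, 462, 21]);
  translate([0, 0, 21]) cube([184, 21, 149]);
  translate([0, 441, 21]) cube([184, 21, 149]);
  translate([0, 21, 21]) cube([21, 420, 149]);
  translate([163, 21, 21]) cube([21, 420, 149]);
}
translate([576, 91, 891]) {
  cube([156, 424, 16]);
  translate([0, 0, 16]) cube([156, 16, 374]);
  translate([0, 408, 16]) cube([156, 16, 374]);
  translate([0, 16, 16]) cube([16, 392, 374]);
  translate([140, 16, 16]) cube([16, 392, 374]);
}
translate([577, 106, 1281]) {
  cube([154, 394, 22]);
  translate([0, 0, 22]) cube([154, 22, 332]);
  translate([0, 372, 22]) cube([154, 22, 332]);
  translate([0, 22, 22]) cube([22, 350, 332]);
  translate([132, 22, 22]) cube([22, 350, 332]);
}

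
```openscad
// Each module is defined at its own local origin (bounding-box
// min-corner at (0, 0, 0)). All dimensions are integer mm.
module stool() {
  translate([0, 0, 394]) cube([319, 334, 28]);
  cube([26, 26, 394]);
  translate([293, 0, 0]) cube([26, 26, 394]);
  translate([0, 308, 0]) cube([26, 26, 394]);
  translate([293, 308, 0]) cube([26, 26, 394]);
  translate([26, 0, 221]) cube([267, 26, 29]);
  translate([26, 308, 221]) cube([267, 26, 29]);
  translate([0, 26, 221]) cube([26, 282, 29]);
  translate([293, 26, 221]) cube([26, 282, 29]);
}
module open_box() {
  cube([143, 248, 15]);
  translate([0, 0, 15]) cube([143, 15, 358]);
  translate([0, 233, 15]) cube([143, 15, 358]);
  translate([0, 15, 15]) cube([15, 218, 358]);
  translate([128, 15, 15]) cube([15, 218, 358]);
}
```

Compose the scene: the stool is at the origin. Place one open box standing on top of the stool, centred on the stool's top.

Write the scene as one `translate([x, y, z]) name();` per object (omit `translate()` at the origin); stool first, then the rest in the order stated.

stool();
translate([88, 43, 422]) open_box();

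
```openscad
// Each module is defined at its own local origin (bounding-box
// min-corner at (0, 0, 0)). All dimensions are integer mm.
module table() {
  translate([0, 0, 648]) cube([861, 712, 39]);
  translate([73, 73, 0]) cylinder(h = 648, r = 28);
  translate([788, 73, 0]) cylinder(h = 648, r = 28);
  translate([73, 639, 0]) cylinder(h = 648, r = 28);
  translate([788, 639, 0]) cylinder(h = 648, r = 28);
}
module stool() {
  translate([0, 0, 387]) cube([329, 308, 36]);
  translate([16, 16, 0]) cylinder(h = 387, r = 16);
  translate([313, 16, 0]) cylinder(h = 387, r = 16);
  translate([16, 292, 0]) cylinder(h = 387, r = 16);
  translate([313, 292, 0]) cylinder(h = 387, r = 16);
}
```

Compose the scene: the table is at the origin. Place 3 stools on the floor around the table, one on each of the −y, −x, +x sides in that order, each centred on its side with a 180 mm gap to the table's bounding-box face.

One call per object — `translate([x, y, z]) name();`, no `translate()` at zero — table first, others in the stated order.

table();
translate([266, -488, 0]) stool();
translate([-509, 202, 0]) stool();
translate([1041, 202, 0]) stool();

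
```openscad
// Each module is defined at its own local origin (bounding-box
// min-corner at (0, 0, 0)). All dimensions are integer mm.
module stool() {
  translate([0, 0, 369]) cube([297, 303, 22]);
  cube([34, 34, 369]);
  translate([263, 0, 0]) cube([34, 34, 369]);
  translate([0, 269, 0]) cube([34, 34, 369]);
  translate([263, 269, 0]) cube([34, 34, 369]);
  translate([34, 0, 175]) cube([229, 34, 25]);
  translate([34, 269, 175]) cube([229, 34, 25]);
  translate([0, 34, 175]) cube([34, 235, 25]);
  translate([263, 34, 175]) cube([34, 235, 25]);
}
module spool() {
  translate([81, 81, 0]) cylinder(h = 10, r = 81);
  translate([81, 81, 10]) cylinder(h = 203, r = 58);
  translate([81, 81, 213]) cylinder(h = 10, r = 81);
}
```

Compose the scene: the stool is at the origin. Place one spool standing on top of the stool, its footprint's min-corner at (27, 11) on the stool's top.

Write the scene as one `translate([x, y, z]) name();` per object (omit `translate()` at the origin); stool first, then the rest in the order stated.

stool();
translate([27, 11, 391]) spool();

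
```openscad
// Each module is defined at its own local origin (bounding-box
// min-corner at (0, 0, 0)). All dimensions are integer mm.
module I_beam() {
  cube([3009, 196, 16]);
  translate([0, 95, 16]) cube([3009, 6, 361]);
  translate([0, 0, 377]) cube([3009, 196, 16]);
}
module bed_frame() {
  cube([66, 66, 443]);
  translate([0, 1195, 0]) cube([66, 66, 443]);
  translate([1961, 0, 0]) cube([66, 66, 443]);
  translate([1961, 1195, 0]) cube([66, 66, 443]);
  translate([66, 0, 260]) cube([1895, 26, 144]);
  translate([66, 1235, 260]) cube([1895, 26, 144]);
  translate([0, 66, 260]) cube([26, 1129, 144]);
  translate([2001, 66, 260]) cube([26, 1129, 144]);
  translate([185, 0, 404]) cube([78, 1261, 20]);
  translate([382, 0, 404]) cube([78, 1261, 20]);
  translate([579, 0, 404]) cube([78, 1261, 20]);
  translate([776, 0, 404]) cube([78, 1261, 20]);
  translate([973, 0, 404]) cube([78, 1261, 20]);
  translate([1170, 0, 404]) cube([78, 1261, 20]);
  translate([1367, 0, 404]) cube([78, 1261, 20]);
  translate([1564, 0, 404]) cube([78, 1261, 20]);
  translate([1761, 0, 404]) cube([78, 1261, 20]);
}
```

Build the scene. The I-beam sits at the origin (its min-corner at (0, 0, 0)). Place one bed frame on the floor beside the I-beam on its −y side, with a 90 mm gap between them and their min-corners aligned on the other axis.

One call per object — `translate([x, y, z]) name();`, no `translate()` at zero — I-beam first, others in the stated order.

I_beam();
translate([0, -1351, 0]) bed_frame();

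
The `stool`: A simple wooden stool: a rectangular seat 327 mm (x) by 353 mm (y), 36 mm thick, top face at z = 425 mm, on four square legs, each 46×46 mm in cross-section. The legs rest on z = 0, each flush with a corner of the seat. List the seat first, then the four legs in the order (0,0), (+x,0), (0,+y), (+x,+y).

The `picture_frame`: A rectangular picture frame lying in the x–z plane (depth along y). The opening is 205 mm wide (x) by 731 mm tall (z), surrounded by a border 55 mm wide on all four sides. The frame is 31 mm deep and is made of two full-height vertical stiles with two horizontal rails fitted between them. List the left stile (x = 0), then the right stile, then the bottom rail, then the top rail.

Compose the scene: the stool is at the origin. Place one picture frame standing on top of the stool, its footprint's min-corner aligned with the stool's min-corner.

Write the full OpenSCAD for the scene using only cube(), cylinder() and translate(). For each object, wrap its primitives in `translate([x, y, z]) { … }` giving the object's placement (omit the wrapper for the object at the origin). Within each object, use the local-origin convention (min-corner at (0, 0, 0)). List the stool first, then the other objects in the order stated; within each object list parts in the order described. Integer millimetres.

translate([0, 0, 389]) cube([327, 353, 36]);
cube([46, 46, 389]);
translate([281, 0, 0]) cube([46, 46, 389]);
translate([0, 307, 0]) cube([46, 46, 389]);
translate([281, 307, 0]) cube([46, 46, 389]);
translate([0, 0, 425]) {
  cube([55, 31, 841]);
  translate([260, 0, 0]) cube([55, 31, 841]);
  translate([55, 0, 0]) cube([205, 31, 55]);
  translate([55, 0, 786]) cube([205, 31, 55]);
}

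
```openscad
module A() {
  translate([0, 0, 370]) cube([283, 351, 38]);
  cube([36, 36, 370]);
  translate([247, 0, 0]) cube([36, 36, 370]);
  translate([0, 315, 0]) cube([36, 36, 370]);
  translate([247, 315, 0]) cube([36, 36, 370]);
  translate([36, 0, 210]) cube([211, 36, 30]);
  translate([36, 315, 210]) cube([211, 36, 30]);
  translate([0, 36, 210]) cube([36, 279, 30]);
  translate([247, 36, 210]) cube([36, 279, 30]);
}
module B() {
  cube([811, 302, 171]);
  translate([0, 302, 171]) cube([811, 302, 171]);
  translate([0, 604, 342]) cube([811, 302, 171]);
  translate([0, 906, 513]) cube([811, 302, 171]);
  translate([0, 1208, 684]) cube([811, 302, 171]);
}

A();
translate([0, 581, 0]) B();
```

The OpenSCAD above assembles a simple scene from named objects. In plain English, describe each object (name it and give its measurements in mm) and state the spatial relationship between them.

A is a four-legged stool. The seat is 283×351 mm, 38 mm thick, top at z = 408 mm. It stands on four square legs, each 36×36 mm in cross-section, from z = 0 to the seat underside, each flush with a corner of the seat. Four stretchers, 36 mm wide and 30 mm tall, connect adjacent legs with their undersides at z = 210 mm, each running between the inner faces of the legs it joins and aligned with the legs' outer faces on the other axis.

B is a straight staircase of 5 solid steps. Each step is 811 mm wide (x), 302 mm deep (y, the going) and 171 mm tall (the rise). The first step rests on the floor; each subsequent step sits one going further in +y and one rise higher in +z, directly behind and above the previous step with no overlap.

The staircase is on the floor beside the stool on its +y side.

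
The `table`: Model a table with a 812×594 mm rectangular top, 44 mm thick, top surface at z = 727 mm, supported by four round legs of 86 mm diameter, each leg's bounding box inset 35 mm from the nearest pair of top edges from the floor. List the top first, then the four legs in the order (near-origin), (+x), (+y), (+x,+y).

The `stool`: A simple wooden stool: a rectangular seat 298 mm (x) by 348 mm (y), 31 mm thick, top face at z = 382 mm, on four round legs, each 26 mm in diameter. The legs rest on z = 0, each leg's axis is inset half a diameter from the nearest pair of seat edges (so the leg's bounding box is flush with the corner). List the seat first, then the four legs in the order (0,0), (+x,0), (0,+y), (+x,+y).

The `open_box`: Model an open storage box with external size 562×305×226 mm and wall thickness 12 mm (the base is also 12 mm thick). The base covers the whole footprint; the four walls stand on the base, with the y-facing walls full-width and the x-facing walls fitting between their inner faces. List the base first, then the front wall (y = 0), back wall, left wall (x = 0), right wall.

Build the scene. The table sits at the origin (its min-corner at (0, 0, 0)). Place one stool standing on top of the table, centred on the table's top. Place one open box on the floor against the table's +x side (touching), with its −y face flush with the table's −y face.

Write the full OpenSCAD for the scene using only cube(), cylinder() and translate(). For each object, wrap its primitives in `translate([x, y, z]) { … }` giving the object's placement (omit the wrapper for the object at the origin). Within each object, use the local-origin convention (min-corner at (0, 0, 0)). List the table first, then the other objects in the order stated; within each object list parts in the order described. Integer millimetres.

translate([0, 0, 683]) cube([812, 594, 44]);
translate([78, 78, 0]) cylinder(h = 683, r = 43);
translate([734, 78, 0]) cylinder(h = 683, r = 43);
translate([78, 516, 0]) cylinder(h = 683, r = 43);
translate([734, 516, 0]) cylinder(h = 683, r = 43);
translate([257, 123, 727]) {
  translate([0, 0, 351]) cube([298, 348, 31]);
  translate([13, 13, 0]) cylinder(h = 351, r = 13);
  translate([285, 13, 0]) cylinder(h = 351, r = 13);
  translate([13, 335, 0]) cylinder(h = 351, r = 13);
  translate([285, 335, 0]) cylinder(h = 351, r = 13);
}
translate([812, 0, 0]) {
  cube([562, 305, 12]);
  translate([0, 0, 12]) cube([562, 12, 214]);
  translate([0, 293, 12]) cube([562, 12, 214]);
  translate([0, 12, 12]) cube([12, 281, 214]);
  translate([550, 12, 12]) cube([12, 281, 214]);
}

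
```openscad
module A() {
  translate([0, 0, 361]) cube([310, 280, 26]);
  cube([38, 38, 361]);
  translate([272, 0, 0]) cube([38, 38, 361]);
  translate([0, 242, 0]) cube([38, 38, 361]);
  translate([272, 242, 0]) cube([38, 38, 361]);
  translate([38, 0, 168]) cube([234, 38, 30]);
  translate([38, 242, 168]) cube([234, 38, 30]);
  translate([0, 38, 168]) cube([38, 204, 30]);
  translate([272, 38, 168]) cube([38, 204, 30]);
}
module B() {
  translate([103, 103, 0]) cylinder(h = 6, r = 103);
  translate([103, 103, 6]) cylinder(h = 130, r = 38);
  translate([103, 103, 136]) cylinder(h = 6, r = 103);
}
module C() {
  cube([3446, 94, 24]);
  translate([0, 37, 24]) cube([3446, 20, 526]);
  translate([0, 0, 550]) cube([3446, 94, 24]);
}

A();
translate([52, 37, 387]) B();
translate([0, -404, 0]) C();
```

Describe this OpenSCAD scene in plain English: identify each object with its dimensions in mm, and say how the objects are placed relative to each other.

A is a simple wooden stool: a rectangular seat 310 mm (x) by 280 mm (y), 26 mm thick, top face at z = 387 mm, on four square legs, each 38×38 mm in cross-section. The legs rest on z = 0, each flush with a corner of the seat. Four stretchers, 38 mm wide and 30 mm tall, connect adjacent legs with their undersides at z = 168 mm, each running between the inner faces of the legs it joins and aligned with the legs' outer faces on the other axis.

B is a spool: two coaxial disc flanges of radius 103 mm and thickness 6 mm, joined by a core cylinder of radius 38 mm and height 130 mm. The lower flange rests on z = 0 and the three cylinders share a vertical axis.

C is an I-beam lying along x, 3446 mm long. Overall section height 574 mm. Two flanges 94 mm wide (y) and 24 mm thick, one on the floor and one at the top; a web 20 mm thick runs between them, centred on the flange width.

The spool is on top of the stool, centred. The I-beam is on the floor beside the stool on its −y side.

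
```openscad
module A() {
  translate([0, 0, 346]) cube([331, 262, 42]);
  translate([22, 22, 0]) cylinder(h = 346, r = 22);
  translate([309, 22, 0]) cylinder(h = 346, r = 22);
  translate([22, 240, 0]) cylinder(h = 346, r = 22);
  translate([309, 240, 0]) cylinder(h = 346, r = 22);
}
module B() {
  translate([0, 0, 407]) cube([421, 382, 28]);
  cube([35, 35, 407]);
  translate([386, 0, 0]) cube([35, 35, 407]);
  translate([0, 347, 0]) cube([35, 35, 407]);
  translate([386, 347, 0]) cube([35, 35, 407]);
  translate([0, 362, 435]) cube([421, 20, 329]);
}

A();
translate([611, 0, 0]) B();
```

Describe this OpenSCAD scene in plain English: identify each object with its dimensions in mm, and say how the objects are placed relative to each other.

A is a simple wooden stool: a rectangular seat 331 mm (x) by 262 mm (y), 42 mm thick, top face at z = 388 mm, on four round legs, each 44 mm in diameter. The legs rest on z = 0, each leg's axis is inset half a diameter from the nearest pair of seat edges (so the leg's bounding box is flush with the corner).

B is a chair: 421×382 mm seat, 28 mm thick, top at z = 435 mm, on four 35 mm square corner legs flush with the seat edges. A 20 mm thick backrest slab spans the full seat width, extending 329 mm above the seat top, its back face flush with the seat's +y edge.

The chair is on the floor beside the stool on its +x side.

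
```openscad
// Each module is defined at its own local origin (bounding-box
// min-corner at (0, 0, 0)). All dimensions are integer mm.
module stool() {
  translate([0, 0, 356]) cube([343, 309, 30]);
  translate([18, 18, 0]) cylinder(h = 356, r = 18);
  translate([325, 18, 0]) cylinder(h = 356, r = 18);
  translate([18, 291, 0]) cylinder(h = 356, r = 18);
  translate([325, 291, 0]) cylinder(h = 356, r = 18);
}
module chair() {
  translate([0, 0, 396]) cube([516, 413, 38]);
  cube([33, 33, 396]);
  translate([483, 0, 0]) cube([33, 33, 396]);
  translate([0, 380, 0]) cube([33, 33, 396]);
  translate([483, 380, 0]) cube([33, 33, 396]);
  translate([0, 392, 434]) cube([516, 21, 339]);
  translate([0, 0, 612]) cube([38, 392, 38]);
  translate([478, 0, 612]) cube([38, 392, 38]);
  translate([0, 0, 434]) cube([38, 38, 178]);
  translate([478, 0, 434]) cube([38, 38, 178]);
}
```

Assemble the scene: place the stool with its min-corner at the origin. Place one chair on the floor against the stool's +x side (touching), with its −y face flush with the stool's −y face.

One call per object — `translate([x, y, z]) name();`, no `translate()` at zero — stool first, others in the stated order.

stool();
translate([343, 0, 0]) chair();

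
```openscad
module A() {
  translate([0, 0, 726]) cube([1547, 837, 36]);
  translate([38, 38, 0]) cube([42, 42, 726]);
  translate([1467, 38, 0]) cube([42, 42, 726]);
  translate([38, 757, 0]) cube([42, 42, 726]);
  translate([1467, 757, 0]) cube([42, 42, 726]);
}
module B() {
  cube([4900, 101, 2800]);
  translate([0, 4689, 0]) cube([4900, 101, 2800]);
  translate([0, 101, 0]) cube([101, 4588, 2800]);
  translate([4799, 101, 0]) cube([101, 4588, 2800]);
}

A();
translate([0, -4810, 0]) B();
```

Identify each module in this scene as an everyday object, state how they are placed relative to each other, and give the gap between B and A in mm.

The house frame's nearest face is 20 mm from the table's −y face.

A is a table. B is a house frame. The house frame is on the floor beside the table on its −y side. The gap between the house frame and the table is 20 mm.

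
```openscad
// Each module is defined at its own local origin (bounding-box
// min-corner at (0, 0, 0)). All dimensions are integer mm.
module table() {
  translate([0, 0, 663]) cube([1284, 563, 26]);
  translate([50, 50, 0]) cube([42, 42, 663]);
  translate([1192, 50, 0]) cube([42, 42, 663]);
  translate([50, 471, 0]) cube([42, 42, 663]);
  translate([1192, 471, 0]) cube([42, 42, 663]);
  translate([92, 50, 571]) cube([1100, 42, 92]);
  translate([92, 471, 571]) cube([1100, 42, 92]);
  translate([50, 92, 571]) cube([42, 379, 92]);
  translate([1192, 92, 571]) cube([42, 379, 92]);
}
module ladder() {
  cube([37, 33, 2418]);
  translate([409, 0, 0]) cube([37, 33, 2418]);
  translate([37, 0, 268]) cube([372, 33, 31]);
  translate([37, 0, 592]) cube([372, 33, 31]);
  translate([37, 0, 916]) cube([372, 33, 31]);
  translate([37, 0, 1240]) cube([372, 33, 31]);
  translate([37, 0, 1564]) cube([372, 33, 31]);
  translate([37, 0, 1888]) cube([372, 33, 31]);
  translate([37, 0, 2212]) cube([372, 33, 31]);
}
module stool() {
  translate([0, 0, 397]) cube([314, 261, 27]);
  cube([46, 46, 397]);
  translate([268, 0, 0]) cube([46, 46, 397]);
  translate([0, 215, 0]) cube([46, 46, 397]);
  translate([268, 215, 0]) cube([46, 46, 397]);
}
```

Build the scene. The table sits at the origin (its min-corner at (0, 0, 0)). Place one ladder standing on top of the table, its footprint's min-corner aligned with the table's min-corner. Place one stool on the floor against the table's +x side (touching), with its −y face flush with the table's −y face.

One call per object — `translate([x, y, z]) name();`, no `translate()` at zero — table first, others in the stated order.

table();
translate([0, 0, 689]) ladder();
translate([1284, 0, 0]) stool();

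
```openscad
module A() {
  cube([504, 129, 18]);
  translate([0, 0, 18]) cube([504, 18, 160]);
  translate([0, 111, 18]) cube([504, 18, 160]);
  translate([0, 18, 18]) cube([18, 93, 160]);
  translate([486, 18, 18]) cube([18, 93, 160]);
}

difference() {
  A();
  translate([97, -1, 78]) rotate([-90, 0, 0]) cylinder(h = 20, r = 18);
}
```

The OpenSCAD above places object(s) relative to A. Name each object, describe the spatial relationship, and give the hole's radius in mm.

The subtracted cylinder has r = 18 mm.

A is an open box. The open box has a circular hole through its front wall. The hole's radius is 18 mm.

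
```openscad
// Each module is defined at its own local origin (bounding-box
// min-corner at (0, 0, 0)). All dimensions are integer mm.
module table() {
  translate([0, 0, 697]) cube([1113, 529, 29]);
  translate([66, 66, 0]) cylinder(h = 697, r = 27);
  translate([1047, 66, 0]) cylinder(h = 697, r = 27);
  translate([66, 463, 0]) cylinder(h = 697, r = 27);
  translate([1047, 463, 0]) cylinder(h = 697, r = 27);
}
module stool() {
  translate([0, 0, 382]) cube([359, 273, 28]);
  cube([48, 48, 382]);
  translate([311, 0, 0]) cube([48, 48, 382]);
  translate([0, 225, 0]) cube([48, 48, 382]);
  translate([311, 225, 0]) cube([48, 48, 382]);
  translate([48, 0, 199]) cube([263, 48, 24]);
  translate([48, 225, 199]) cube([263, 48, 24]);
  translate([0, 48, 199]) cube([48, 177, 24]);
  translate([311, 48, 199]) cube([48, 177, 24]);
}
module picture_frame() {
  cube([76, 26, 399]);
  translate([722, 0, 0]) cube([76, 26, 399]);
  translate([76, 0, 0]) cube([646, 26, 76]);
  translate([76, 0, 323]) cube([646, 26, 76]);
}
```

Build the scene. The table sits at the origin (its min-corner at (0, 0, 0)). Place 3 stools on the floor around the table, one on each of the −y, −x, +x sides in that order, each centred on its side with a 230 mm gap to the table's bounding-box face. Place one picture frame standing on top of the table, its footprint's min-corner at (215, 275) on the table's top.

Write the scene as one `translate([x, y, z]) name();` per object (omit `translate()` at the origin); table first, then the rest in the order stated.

table();
translate([377, -503, 0]) stool();
translate([-589, 128, 0]) stool();
translate([1343, 128, 0]) stool();
translate([215, 275, 726]) picture_frame();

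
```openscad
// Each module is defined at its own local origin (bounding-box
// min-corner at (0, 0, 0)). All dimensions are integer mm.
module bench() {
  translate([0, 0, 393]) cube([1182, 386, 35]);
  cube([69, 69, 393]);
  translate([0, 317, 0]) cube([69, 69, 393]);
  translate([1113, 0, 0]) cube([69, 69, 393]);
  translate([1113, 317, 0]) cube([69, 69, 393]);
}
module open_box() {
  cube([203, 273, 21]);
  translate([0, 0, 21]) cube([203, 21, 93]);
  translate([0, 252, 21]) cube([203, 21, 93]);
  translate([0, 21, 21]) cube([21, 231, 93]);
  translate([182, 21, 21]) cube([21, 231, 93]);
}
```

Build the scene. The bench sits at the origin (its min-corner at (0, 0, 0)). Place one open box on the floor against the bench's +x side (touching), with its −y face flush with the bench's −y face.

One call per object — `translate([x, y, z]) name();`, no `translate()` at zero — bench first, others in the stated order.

bench();
translate([1182, 0, 0]) open_box();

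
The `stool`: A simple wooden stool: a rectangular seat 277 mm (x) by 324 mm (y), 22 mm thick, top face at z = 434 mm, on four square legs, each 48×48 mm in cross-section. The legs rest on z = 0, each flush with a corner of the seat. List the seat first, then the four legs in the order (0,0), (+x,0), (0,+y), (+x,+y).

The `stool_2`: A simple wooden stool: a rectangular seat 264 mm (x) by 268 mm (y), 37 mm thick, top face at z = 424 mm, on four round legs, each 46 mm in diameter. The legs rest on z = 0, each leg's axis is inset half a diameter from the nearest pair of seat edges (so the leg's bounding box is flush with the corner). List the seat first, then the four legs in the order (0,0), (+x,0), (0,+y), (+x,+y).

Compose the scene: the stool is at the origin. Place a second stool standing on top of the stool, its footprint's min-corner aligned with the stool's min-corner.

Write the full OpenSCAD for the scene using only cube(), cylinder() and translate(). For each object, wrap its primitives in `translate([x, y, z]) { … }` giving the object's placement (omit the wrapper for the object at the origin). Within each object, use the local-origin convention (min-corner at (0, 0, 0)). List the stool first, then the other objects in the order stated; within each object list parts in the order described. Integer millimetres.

translate([0, 0, 412]) cube([277, 324, 22]);
cube([48, 48, 412]);
translate([229, 0, 0]) cube([48, 48, 412]);
translate([0, 276, 0]) cube([48, 48, 412]);
translate([229, 276, 0]) cube([48, 48, 412]);
translate([0, 0, 434]) {
  translate([0, 0, 387]) cube([264, 268, 37]);
  translate([23, 23, 0]) cylinder(h = 387, r = 23);
  translate([241, 23, 0]) cylinder(h = 387, r = 23);
  translate([23, 245, 0]) cylinder(h = 387, r = 23);
  translate([241, 245, 0]) cylinder(h = 387, r = 23);
}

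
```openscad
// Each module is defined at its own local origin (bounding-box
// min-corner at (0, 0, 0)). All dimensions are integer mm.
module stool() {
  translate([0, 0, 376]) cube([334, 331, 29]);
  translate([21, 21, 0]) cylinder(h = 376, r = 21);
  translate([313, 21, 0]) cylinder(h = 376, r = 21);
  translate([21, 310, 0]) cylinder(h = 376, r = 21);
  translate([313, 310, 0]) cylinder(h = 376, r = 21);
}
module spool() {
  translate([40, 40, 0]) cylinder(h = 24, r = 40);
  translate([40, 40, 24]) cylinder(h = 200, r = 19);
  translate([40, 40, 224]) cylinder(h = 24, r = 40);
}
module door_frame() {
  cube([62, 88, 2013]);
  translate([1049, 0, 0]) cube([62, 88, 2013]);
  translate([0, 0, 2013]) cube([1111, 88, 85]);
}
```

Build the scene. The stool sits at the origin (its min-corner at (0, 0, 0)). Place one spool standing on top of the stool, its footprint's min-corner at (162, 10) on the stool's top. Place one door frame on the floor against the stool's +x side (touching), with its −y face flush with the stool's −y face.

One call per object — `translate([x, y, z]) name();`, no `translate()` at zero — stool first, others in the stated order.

stool();
translate([162, 10, 405]) spool();
translate([334, 0, 0]) door_frame();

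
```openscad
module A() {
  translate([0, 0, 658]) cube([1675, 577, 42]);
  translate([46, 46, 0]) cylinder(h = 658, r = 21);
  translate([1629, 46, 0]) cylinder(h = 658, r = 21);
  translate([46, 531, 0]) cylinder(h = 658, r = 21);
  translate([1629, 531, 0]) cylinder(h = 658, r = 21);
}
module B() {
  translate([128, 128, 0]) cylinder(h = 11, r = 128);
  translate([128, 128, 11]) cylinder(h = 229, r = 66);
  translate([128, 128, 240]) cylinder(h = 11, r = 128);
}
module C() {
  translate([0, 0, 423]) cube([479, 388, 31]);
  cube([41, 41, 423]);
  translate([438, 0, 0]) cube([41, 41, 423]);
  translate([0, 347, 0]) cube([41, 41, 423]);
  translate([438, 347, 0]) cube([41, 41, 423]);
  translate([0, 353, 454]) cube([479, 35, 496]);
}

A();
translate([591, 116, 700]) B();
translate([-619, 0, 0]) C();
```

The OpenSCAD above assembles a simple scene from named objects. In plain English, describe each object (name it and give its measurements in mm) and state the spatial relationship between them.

A is a rectangular dining table. The top is 1675×577×42 mm with its upper surface at z = 700 mm. It stands on four round legs of 42 mm diameter, each leg's bounding box inset 25 mm from the nearest pair of top edges, running from the floor to the underside of the top.

B is a spool: two coaxial disc flanges of radius 128 mm and thickness 11 mm, joined by a core cylinder of radius 66 mm and height 229 mm. The lower flange rests on z = 0 and the three cylinders share a vertical axis.

C is a chair: 479×388 mm seat, 31 mm thick, top at z = 454 mm, on four 41 mm square corner legs flush with the seat edges. A 35 mm thick backrest slab spans the full seat width, extending 496 mm above the seat top, its back face flush with the seat's +y edge.

The spool is on top of the table. The chair is on the floor beside the table on its −x side.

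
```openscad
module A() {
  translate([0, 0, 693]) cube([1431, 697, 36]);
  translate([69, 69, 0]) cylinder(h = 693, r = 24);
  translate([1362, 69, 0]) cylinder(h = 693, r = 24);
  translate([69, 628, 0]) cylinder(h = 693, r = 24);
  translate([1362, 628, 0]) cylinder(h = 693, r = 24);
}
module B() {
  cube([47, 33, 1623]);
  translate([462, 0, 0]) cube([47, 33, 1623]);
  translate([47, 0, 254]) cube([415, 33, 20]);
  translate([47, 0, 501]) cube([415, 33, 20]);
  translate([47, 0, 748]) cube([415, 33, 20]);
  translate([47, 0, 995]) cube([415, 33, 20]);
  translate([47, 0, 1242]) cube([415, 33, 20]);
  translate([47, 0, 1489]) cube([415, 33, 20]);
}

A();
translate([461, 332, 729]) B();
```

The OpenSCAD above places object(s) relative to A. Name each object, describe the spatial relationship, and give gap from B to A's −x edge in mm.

A is a table. B is a ladder. The ladder is on top of the table, centred. The gap from the ladder to the table's −x edge is 461 mm.

The ladder's min-x is at 461; the table's min-x is 0; gap = 461 mm.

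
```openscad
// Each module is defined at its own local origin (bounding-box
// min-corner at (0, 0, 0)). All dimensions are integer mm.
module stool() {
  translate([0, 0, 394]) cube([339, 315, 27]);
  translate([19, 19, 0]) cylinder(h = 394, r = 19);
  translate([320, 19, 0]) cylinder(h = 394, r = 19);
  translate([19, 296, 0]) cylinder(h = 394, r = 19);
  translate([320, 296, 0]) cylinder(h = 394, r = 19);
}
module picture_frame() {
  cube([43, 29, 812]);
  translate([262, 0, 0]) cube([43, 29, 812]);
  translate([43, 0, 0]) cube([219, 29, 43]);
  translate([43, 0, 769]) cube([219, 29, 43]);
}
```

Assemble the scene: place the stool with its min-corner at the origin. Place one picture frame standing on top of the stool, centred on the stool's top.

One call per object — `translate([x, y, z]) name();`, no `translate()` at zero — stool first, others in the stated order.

stool();
translate([17, 143, 421]) picture_frame();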